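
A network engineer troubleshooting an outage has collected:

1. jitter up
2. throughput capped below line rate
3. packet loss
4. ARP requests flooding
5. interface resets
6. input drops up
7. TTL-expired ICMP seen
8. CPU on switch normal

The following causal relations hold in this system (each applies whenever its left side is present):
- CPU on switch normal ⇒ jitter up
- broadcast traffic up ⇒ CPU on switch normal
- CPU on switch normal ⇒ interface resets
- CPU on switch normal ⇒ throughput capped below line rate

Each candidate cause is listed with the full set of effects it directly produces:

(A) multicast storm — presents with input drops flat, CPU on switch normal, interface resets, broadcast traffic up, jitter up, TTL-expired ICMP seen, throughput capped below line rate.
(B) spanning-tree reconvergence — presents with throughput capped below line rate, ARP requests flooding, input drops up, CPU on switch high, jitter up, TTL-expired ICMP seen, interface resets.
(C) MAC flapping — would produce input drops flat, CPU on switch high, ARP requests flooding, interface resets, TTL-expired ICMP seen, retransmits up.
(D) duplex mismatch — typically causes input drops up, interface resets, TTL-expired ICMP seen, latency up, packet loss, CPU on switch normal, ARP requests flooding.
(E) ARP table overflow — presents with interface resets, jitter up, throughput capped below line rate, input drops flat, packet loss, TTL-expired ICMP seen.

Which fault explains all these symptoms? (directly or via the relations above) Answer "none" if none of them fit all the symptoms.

Testing each hypothesis:
(A) multicast storm — jitter up ✓; throughput capped below line rate ✓; packet loss ✗; ARP requests flooding ✗; interface resets ✓; input drops up ✗; TTL-expired ICMP seen ✓; CPU on switch normal ✓
(B) spanning-tree reconvergence — fails on packet loss, CPU on switch normal (predicts CPU on switch high, not CPU on switch normal)
(C) MAC flapping — jitter up ✗; throughput capped below line rate ✗; packet loss ✗; ARP requests flooding ✓; interface resets ✓; input drops up ✗; TTL-expired ICMP seen ✓; CPU on switch normal ✗
(D) duplex mismatch — jitter up ✓ (via CPU on switch normal → jitter up); throughput capped below line rate ✓ (via CPU on switch normal → throughput capped below line rate); packet loss ✓; ARP requests flooding ✓; interface resets ✓; input drops up ✓; TTL-expired ICMP seen ✓; CPU on switch normal ✓
(E) ARP table overflow — fails on ARP requests flooding, input drops up, CPU on switch normal (predicts input drops flat, not input drops up)
(D) is the only candidate with no mismatches.

D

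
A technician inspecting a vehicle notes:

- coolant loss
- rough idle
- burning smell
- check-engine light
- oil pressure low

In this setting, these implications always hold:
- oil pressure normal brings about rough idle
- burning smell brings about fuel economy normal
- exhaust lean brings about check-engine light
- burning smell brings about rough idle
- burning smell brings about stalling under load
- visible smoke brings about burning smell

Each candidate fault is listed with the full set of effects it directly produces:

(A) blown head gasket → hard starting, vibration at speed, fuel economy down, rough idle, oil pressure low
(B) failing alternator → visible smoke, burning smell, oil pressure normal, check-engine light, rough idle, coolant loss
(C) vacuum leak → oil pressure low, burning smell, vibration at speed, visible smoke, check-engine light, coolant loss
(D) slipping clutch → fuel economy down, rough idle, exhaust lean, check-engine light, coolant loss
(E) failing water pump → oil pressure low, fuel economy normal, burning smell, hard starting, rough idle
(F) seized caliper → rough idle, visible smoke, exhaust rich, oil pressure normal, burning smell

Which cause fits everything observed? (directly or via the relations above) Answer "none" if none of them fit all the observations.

C

Per-candidate check:
(A) blown head gasket — coolant loss miss; rough idle match; burning smell miss; check-engine light miss; oil pressure low match
(B) failing alternator — fails on oil pressure low (predicts oil pressure normal, not oil pressure low)
(C) vacuum leak — coolant loss match; rough idle match (via burning smell → rough idle); burning smell match; check-engine light match; oil pressure low match
(D) slipping clutch — does not account for burning smell, oil pressure low
(E) failing water pump — coolant loss miss; rough idle match; burning smell match; check-engine light miss; oil pressure low match
(F) seized caliper — coolant loss miss; rough idle match; burning smell match; check-engine light miss; oil pressure low miss
(C) is the only candidate with no mismatches.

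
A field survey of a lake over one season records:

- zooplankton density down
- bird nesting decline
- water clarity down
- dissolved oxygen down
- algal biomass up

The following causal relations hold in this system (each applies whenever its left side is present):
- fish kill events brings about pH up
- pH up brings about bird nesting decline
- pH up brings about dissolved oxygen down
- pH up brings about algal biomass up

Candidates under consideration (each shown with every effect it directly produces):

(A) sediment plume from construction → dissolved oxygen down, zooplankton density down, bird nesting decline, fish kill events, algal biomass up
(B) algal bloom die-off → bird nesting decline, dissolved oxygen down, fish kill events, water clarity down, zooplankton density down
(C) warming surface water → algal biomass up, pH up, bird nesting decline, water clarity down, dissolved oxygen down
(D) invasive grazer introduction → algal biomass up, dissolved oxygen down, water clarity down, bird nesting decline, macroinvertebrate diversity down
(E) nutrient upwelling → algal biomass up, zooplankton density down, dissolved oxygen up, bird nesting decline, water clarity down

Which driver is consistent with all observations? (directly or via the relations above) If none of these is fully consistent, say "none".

For each candidate, compare predicted effects to what was observed:
(A) sediment plume from construction — does not account for water clarity down
(B) algal bloom die-off — accounts for every observation (algal biomass up through fish kill events → pH up → algal biomass up)
(C) warming surface water — zooplankton density down -; bird nesting decline +; water clarity down +; dissolved oxygen down +; algal biomass up +
(D) invasive grazer introduction — zooplankton density down -; bird nesting decline +; water clarity down +; dissolved oxygen down +; algal biomass up +
(E) nutrient upwelling — fails on dissolved oxygen down (predicts dissolved oxygen up, not dissolved oxygen down)
Only (B) is consistent with every observation.

B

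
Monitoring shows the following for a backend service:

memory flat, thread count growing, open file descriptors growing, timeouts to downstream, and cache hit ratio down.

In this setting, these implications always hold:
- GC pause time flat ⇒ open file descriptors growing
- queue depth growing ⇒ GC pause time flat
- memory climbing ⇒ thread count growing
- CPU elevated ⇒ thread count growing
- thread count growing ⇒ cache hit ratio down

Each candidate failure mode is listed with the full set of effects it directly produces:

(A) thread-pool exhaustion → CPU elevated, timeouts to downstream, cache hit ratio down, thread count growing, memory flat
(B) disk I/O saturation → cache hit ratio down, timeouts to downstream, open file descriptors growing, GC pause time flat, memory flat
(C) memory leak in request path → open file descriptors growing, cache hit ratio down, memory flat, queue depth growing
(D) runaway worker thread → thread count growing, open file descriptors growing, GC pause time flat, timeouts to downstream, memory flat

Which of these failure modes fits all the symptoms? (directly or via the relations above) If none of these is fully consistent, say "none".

Testing each hypothesis:
(A) thread-pool exhaustion — does not account for open file descriptors growing
(B) disk I/O saturation — memory flat +; thread count growing -; open file descriptors growing +; timeouts to downstream +; cache hit ratio down +
(C) memory leak in request path — memory flat +; thread count growing -; open file descriptors growing +; timeouts to downstream -; cache hit ratio down +
(D) runaway worker thread — memory flat +; thread count growing +; open file descriptors growing +; timeouts to downstream +; cache hit ratio down + (by thread count growing → cache hit ratio down)
Only (D) is consistent with every observation.

D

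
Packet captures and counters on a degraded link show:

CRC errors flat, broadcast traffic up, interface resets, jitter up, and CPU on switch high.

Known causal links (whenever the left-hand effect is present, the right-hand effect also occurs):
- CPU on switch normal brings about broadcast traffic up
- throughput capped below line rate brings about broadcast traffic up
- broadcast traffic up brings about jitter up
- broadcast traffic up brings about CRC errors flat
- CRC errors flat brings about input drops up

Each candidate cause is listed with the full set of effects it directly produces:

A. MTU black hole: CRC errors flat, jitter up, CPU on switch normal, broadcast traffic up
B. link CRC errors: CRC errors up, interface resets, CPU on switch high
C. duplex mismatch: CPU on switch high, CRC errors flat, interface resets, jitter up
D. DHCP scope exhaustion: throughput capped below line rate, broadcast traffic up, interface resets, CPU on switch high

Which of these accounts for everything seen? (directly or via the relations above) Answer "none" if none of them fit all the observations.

Checking each candidate against the observations:
(A) MTU black hole — fails on interface resets, CPU on switch high (predicts CPU on switch normal, not CPU on switch high)
(B) link CRC errors — fails on CRC errors flat, broadcast traffic up, jitter up (predicts CRC errors up, not CRC errors flat)
(C) duplex mismatch — CRC errors flat ✓; broadcast traffic up ✗; interface resets ✓; jitter up ✓; CPU on switch high ✓
(D) DHCP scope exhaustion — CRC errors flat ✓ (by broadcast traffic up → CRC errors flat); broadcast traffic up ✓; interface resets ✓; jitter up ✓ (by broadcast traffic up → jitter up); CPU on switch high ✓
(D) alone accounts for all the evidence.

D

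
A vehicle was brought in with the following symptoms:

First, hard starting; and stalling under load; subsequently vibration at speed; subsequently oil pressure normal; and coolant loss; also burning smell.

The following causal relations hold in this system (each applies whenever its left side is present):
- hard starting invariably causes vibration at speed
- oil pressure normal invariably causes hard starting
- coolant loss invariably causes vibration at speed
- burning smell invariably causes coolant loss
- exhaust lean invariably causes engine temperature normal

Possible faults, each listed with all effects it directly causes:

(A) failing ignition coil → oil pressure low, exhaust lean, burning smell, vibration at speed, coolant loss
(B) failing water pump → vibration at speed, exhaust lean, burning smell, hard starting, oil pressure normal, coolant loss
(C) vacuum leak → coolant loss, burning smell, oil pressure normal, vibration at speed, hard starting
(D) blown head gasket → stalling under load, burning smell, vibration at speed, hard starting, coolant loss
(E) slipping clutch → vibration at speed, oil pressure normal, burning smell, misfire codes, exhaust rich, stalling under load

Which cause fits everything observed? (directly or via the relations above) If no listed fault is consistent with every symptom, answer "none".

For each candidate, compare predicted effects to what was observed:
(A) failing ignition coil — hard starting ✗; stalling under load ✗; vibration at speed ✓; oil pressure normal ✗; coolant loss ✓; burning smell ✓
(B) failing water pump — hard starting ✓; stalling under load ✗; vibration at speed ✓; oil pressure normal ✓; coolant loss ✓; burning smell ✓
(C) vacuum leak — does not account for stalling under load
(D) blown head gasket — hard starting ✓; stalling under load ✓; vibration at speed ✓; oil pressure normal ✗; coolant loss ✓; burning smell ✓
(E) slipping clutch — accounts for every observation (hard starting via oil pressure normal → hard starting)
Only (E) is consistent with every observation.

E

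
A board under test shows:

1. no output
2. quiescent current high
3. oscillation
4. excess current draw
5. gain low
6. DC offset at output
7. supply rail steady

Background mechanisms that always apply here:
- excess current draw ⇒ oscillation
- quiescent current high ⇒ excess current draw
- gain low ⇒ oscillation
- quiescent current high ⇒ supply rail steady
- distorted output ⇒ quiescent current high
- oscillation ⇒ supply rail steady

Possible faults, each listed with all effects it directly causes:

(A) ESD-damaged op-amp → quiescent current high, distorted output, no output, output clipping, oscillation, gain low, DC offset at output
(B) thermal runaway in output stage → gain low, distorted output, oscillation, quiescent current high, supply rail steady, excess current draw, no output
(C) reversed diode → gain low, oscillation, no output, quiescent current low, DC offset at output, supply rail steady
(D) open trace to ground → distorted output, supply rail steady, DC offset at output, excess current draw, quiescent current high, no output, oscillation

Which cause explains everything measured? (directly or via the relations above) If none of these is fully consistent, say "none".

Checking each candidate against the observations:
(A) ESD-damaged op-amp — accounts for every observation (excess current draw via quiescent current high → excess current draw)
(B) thermal runaway in output stage — does not account for DC offset at output
(C) reversed diode — no output match; quiescent current high miss; oscillation match; excess current draw miss; gain low match; DC offset at output match; supply rail steady match
(D) open trace to ground — no output match; quiescent current high match; oscillation match; excess current draw match; gain low miss; DC offset at output match; supply rail steady match
(A) is the only candidate with no mismatches.

A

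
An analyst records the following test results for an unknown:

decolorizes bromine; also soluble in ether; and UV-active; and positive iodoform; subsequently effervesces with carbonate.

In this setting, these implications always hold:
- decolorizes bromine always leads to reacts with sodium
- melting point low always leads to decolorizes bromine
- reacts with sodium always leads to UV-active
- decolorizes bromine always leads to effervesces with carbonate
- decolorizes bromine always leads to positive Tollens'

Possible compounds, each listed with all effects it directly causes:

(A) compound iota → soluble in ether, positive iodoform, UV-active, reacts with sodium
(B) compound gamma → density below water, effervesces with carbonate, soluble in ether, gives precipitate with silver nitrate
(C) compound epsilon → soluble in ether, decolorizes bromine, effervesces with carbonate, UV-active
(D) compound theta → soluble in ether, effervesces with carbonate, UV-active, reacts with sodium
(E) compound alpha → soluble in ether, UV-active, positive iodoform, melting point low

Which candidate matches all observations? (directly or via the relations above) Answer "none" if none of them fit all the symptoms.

E

For each candidate, compare predicted effects to what was observed:
(A) compound iota — decolorizes bromine NO; soluble in ether yes; UV-active yes; positive iodoform yes; effervesces with carbonate NO
(B) compound gamma — decolorizes bromine NO; soluble in ether yes; UV-active NO; positive iodoform NO; effervesces with carbonate yes
(C) compound epsilon — decolorizes bromine yes; soluble in ether yes; UV-active yes; positive iodoform NO; effervesces with carbonate yes
(D) compound theta — does not account for decolorizes bromine, positive iodoform
(E) compound alpha — accounts for every observation (decolorizes bromine through melting point low → decolorizes bromine)
(E) is the only candidate with no mismatches.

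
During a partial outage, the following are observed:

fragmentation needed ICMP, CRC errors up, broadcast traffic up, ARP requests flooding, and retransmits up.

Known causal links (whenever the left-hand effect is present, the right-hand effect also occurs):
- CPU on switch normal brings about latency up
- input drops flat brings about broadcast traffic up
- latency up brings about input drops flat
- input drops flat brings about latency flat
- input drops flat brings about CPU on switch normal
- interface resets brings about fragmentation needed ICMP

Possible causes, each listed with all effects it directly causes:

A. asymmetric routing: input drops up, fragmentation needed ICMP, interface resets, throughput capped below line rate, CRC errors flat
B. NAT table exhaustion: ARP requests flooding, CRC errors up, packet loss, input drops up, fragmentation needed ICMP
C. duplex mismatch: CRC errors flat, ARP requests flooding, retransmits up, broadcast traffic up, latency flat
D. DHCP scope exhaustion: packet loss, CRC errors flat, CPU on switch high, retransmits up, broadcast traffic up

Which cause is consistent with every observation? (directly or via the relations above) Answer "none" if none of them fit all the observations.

none

Testing each hypothesis:
(A) asymmetric routing — fragmentation needed ICMP yes; CRC errors up NO; broadcast traffic up NO; ARP requests flooding NO; retransmits up NO
(B) NAT table exhaustion — does not account for broadcast traffic up, retransmits up
(C) duplex mismatch — fragmentation needed ICMP NO; CRC errors up NO; broadcast traffic up yes; ARP requests flooding yes; retransmits up yes
(D) DHCP scope exhaustion — fragmentation needed ICMP NO; CRC errors up NO; broadcast traffic up yes; ARP requests flooding NO; retransmits up yes
Every candidate fails on at least one observation.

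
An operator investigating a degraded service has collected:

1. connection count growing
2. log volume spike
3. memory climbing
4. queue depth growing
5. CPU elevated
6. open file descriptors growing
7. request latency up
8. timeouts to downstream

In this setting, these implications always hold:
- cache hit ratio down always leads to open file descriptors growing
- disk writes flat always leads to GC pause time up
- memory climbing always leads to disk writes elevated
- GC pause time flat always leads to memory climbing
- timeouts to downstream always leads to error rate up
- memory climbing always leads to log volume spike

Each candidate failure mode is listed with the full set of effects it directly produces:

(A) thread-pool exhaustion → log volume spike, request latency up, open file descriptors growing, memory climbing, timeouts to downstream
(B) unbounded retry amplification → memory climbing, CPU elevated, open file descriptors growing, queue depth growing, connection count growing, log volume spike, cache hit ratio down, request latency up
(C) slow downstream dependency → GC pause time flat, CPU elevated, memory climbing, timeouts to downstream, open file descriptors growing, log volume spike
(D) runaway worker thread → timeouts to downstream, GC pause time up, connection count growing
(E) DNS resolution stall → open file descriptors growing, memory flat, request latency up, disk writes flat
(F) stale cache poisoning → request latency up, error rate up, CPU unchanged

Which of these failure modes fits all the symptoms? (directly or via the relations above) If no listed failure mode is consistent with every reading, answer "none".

none

Checking each candidate against the observations:
(A) thread-pool exhaustion — connection count growing miss; log volume spike match; memory climbing match; queue depth growing miss; CPU elevated miss; open file descriptors growing match; request latency up match; timeouts to downstream match
(B) unbounded retry amplification — does not account for timeouts to downstream
(C) slow downstream dependency — does not account for connection count growing, queue depth growing, request latency up
(D) runaway worker thread — does not account for log volume spike, memory climbing, queue depth growing, CPU elevated, open file descriptors growing, request latency up
(E) DNS resolution stall — connection count growing miss; log volume spike miss; memory climbing miss; queue depth growing miss; CPU elevated miss; open file descriptors growing match; request latency up match; timeouts to downstream miss
(F) stale cache poisoning — connection count growing miss; log volume spike miss; memory climbing miss; queue depth growing miss; CPU elevated miss; open file descriptors growing miss; request latency up match; timeouts to downstream miss
Every candidate fails on at least one observation.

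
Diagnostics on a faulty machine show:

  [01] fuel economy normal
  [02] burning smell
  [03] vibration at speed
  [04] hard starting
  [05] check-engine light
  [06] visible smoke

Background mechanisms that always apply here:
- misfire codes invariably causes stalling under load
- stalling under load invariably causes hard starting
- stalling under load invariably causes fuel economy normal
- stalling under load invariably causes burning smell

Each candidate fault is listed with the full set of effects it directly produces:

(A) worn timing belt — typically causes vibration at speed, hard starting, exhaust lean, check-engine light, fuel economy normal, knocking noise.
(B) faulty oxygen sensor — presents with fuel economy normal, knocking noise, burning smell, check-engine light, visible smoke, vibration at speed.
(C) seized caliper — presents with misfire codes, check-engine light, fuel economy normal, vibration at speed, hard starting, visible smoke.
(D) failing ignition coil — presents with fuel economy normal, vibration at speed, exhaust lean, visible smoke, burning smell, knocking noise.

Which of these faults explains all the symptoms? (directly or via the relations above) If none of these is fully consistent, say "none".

Per-candidate check:
(A) worn timing belt — fuel economy normal yes; burning smell NO; vibration at speed yes; hard starting yes; check-engine light yes; visible smoke NO
(B) faulty oxygen sensor — does not account for hard starting
(C) seized caliper — accounts for every observation (burning smell via misfire codes → stalling under load → burning smell)
(D) failing ignition coil — does not account for hard starting, check-engine light
(C) alone accounts for all the evidence.

C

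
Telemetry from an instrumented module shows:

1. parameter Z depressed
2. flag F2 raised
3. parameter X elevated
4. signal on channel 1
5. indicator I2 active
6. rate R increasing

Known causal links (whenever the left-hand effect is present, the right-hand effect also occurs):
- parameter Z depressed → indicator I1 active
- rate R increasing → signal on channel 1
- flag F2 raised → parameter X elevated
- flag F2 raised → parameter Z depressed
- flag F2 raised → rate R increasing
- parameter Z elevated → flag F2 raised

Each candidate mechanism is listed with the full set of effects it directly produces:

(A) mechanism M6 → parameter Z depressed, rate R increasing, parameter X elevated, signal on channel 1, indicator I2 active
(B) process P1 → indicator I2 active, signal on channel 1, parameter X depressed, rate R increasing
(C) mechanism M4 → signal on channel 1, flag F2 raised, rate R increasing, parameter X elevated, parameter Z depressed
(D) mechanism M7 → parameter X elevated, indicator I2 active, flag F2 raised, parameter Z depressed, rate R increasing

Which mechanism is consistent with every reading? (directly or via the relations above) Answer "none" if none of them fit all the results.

Per-candidate check:
(A) mechanism M6 — does not account for flag F2 raised
(B) process P1 — fails on parameter Z depressed, flag F2 raised, parameter X elevated (predicts parameter X depressed, not parameter X elevated)
(C) mechanism M4 — parameter Z depressed +; flag F2 raised +; parameter X elevated +; signal on channel 1 +; indicator I2 active -; rate R increasing +
(D) mechanism M7 — accounts for every observation (signal on channel 1 via rate R increasing → signal on channel 1)
Only (D) is consistent with every observation.

D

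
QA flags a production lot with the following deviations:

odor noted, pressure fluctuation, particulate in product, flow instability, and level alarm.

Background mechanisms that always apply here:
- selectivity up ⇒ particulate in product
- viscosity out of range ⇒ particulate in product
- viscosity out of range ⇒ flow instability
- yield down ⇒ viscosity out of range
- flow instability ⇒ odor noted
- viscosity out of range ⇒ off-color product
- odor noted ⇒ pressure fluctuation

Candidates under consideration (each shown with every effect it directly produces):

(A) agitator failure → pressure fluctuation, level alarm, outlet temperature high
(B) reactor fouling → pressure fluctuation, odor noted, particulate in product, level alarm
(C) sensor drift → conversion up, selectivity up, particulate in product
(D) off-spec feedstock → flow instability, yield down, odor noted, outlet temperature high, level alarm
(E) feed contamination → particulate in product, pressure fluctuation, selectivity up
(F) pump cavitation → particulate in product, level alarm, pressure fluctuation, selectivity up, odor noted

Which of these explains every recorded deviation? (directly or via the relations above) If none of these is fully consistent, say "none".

D

For each candidate, compare predicted effects to what was observed:
(A) agitator failure — odor noted NO; pressure fluctuation yes; particulate in product NO; flow instability NO; level alarm yes
(B) reactor fouling — odor noted yes; pressure fluctuation yes; particulate in product yes; flow instability NO; level alarm yes
(C) sensor drift — does not account for odor noted, pressure fluctuation, flow instability, level alarm
(D) off-spec feedstock — odor noted yes; pressure fluctuation yes (via odor noted → pressure fluctuation); particulate in product yes (via yield down → viscosity out of range → particulate in product); flow instability yes; level alarm yes
(E) feed contamination — odor noted NO; pressure fluctuation yes; particulate in product yes; flow instability NO; level alarm NO
(F) pump cavitation — does not account for flow instability
Only (D) is consistent with every observation.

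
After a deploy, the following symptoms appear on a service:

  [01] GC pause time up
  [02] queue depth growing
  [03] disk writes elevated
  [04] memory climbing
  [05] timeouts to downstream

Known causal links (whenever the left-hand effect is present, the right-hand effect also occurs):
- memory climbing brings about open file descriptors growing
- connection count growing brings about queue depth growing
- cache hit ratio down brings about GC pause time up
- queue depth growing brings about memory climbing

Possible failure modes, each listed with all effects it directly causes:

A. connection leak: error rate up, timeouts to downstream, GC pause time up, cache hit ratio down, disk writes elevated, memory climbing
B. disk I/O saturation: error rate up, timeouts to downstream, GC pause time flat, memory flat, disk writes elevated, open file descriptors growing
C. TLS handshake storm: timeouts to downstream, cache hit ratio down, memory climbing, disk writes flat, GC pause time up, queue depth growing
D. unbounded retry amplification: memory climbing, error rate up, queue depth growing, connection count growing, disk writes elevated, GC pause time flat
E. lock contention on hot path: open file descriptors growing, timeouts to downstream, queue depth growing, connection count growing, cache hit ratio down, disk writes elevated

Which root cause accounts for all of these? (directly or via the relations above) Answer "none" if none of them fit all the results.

E

Checking each candidate against the observations:
(A) connection leak — does not account for queue depth growing
(B) disk I/O saturation — GC pause time up -; queue depth growing -; disk writes elevated +; memory climbing -; timeouts to downstream +
(C) TLS handshake storm — fails on disk writes elevated (predicts disk writes flat, not disk writes elevated)
(D) unbounded retry amplification — fails on GC pause time up, timeouts to downstream (predicts GC pause time flat, not GC pause time up)
(E) lock contention on hot path — accounts for every observation (GC pause time up via cache hit ratio down → GC pause time up)
Only (E) is consistent with every observation.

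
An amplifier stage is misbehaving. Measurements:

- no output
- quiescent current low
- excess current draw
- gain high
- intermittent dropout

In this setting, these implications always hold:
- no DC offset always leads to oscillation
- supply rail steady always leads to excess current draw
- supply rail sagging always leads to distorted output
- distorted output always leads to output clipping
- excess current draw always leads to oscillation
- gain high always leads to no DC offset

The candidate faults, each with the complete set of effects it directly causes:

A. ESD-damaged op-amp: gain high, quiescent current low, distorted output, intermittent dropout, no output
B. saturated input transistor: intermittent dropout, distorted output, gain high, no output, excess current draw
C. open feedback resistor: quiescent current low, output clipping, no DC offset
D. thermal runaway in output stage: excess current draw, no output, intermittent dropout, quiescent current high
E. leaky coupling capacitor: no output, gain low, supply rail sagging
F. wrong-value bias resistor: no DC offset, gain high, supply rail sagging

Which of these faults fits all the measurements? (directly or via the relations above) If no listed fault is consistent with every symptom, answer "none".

none

Testing each hypothesis:
(A) ESD-damaged op-amp — does not account for excess current draw
(B) saturated input transistor — does not account for quiescent current low
(C) open feedback resistor — no output NO; quiescent current low yes; excess current draw NO; gain high NO; intermittent dropout NO
(D) thermal runaway in output stage — no output yes; quiescent current low NO; excess current draw yes; gain high NO; intermittent dropout yes
(E) leaky coupling capacitor — no output yes; quiescent current low NO; excess current draw NO; gain high NO; intermittent dropout NO
(F) wrong-value bias resistor — does not account for no output, quiescent current low, excess current draw, intermittent dropout
Every candidate fails on at least one observation.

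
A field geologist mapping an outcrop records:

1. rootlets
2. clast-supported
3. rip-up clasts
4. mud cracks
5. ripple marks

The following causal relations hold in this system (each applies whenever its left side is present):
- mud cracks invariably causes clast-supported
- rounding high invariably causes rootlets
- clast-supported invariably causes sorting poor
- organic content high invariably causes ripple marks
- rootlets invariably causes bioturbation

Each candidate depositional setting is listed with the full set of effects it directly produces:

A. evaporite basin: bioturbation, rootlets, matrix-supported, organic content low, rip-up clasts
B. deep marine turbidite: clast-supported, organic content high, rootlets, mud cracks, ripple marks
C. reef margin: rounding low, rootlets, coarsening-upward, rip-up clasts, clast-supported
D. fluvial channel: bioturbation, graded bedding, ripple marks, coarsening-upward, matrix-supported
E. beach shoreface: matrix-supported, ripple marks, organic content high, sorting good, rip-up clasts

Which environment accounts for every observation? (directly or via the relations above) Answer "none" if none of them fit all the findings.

none

Checking each candidate against the observations:
(A) evaporite basin — fails on clast-supported, mud cracks, ripple marks (predicts matrix-supported, not clast-supported)
(B) deep marine turbidite — does not account for rip-up clasts
(C) reef margin — does not account for mud cracks, ripple marks
(D) fluvial channel — fails on rootlets, clast-supported, rip-up clasts, mud cracks (predicts matrix-supported, not clast-supported)
(E) beach shoreface — fails on rootlets, clast-supported, mud cracks (predicts matrix-supported, not clast-supported)
None of the listed candidates fits everything.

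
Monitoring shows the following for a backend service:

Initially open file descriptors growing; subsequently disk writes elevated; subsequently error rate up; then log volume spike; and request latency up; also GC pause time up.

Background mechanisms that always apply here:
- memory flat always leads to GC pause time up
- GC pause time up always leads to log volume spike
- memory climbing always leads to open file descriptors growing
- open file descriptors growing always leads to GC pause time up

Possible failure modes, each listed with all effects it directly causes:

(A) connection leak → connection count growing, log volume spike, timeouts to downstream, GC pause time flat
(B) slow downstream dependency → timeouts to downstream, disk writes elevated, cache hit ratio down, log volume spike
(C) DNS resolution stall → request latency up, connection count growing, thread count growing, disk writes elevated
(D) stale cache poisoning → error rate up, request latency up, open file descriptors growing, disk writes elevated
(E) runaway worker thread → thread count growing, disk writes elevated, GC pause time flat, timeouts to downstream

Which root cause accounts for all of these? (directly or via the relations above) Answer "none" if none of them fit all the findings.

D

Checking each candidate against the observations:
(A) connection leak — fails on open file descriptors growing, disk writes elevated, error rate up, request latency up, GC pause time up (predicts GC pause time flat, not GC pause time up)
(B) slow downstream dependency — open file descriptors growing miss; disk writes elevated match; error rate up miss; log volume spike match; request latency up miss; GC pause time up miss
(C) DNS resolution stall — does not account for open file descriptors growing, error rate up, log volume spike, GC pause time up
(D) stale cache poisoning — open file descriptors growing match; disk writes elevated match; error rate up match; log volume spike match (through open file descriptors growing → GC pause time up → log volume spike); request latency up match; GC pause time up match (through open file descriptors growing → GC pause time up)
(E) runaway worker thread — open file descriptors growing miss; disk writes elevated match; error rate up miss; log volume spike miss; request latency up miss; GC pause time up miss
(D) is the only candidate with no mismatches.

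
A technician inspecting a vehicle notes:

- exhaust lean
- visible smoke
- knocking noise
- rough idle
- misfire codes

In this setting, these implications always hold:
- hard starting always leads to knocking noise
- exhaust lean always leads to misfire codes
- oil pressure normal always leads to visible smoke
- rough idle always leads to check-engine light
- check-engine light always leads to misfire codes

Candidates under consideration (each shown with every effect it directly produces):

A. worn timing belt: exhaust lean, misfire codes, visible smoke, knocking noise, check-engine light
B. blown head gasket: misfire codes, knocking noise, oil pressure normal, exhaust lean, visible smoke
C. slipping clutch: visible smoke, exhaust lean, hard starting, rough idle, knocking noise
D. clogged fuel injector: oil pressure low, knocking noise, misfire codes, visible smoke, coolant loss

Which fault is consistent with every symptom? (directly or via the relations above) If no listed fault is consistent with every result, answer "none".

C

Checking each candidate against the observations:
(A) worn timing belt — exhaust lean ✓; visible smoke ✓; knocking noise ✓; rough idle ✗; misfire codes ✓
(B) blown head gasket — exhaust lean ✓; visible smoke ✓; knocking noise ✓; rough idle ✗; misfire codes ✓
(C) slipping clutch — accounts for every observation (misfire codes by exhaust lean → misfire codes)
(D) clogged fuel injector — exhaust lean ✗; visible smoke ✓; knocking noise ✓; rough idle ✗; misfire codes ✓
Only (C) is consistent with every observation.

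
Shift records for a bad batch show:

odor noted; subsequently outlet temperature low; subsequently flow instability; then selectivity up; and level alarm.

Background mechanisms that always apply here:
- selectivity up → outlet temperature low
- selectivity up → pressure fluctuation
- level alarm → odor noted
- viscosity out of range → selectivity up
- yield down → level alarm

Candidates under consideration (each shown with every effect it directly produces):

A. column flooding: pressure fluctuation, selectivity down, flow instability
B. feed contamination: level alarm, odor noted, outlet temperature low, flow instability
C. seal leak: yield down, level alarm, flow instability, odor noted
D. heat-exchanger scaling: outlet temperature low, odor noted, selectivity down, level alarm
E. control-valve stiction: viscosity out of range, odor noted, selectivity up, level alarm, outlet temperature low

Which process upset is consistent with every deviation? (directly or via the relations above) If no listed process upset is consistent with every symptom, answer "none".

Testing each hypothesis:
(A) column flooding — fails on odor noted, outlet temperature low, selectivity up, level alarm (predicts selectivity down, not selectivity up)
(B) feed contamination — odor noted yes; outlet temperature low yes; flow instability yes; selectivity up NO; level alarm yes
(C) seal leak — does not account for outlet temperature low, selectivity up
(D) heat-exchanger scaling — fails on flow instability, selectivity up (predicts selectivity down, not selectivity up)
(E) control-valve stiction — does not account for flow instability
Every candidate fails on at least one observation.

none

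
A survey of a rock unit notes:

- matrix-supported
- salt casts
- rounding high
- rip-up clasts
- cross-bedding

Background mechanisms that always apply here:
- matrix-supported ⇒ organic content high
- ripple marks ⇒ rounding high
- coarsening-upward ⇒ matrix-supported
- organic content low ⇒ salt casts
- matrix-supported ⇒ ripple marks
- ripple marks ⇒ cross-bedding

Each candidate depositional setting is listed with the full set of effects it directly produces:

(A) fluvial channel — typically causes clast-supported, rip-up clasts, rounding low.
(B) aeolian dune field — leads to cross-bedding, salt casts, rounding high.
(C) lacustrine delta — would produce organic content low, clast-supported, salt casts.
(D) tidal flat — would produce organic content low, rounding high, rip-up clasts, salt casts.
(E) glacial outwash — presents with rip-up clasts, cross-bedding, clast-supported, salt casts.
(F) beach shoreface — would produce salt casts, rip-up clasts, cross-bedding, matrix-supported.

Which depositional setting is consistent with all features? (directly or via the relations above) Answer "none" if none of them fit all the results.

Per-candidate check:
(A) fluvial channel — fails on matrix-supported, salt casts, rounding high, cross-bedding (predicts clast-supported, not matrix-supported; predicts rounding low, not rounding high)
(B) aeolian dune field — matrix-supported NO; salt casts yes; rounding high yes; rip-up clasts NO; cross-bedding yes
(C) lacustrine delta — matrix-supported NO; salt casts yes; rounding high NO; rip-up clasts NO; cross-bedding NO
(D) tidal flat — matrix-supported NO; salt casts yes; rounding high yes; rip-up clasts yes; cross-bedding NO
(E) glacial outwash — fails on matrix-supported, rounding high (predicts clast-supported, not matrix-supported)
(F) beach shoreface — matrix-supported yes; salt casts yes; rounding high yes (via matrix-supported → ripple marks → rounding high); rip-up clasts yes; cross-bedding yes
(F) is the only candidate with no mismatches.

F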